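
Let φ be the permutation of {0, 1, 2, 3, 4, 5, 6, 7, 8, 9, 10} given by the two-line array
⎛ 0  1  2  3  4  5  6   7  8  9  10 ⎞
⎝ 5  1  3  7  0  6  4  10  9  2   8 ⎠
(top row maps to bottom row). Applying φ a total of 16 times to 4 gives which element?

4

Tracing 4 → 0 → … returns to 4 after 4 steps, so 4 lies in a 4-cycle (0, 5, 6, 4).
On a 4-cycle, φ^4 is the identity, so φ^16 = φ^0 there (16 ≡ 0 mod 4).
So φ^16(4) = 4.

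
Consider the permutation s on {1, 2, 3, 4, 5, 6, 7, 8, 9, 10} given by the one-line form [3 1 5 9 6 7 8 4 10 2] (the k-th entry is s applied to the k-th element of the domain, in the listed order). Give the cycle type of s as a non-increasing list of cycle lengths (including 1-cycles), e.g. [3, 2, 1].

The disjoint cycles are (1, 3, 5, 6, 7, 8, 4, 9, 10, 2), with lengths 10 in non-increasing order.

[10]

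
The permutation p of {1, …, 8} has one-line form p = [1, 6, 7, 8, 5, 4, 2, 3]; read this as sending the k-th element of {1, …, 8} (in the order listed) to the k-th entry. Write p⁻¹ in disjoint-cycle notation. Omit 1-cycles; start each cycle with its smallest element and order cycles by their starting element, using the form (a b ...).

The cycle decomposition of p is (2 6 4 8 3 7).
Reversing each cycle (and rotating so the smallest element leads) gives p⁻¹ = (2 7 3 8 4 6).

(2 7 3 8 4 6)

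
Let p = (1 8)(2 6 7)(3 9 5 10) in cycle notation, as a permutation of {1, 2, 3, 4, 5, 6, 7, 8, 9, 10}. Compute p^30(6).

6

6 lies in the 3-cycle (2 6 7).
Powers repeat with period 3 on this cycle, and 30 mod 3 = 0, so p^30(6) = p^0(6).
So p^30(6) = 6.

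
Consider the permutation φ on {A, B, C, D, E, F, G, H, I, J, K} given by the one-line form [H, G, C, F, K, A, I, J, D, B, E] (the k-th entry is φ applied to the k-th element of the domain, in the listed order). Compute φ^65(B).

Tracing B → G → … returns to B after 8 steps, so B lies in an 8-cycle (A, H, J, B, G, I, D, F).
Since the cycle has length 8, φ^65 acts on it the same as φ^1 (65 mod 8 = 1).
Stepping 1 place around the cycle: B → G.

G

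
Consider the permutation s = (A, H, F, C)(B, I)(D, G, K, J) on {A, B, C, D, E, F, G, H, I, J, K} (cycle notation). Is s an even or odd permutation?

odd

The cycle lengths are 4, 4, 2, 1.
A cycle is odd iff its length is even; s has 3 even-length cycles, so sgn(s) = (−1)^3 and s is odd.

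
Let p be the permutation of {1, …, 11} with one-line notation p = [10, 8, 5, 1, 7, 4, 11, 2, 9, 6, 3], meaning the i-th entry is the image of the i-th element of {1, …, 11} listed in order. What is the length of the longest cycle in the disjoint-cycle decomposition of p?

4

Decomposing into disjoint cycles gives (1 10 6 4)(2 8)(3 5 7 11); the longest has length 4.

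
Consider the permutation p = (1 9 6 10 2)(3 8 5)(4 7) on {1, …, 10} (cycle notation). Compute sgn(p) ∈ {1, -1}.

The cycle lengths are 5, 3, 2.
A cycle is odd iff its length is even; p has 1 even-length cycle, so sgn(p) = (−1)^1 and p is odd.

-1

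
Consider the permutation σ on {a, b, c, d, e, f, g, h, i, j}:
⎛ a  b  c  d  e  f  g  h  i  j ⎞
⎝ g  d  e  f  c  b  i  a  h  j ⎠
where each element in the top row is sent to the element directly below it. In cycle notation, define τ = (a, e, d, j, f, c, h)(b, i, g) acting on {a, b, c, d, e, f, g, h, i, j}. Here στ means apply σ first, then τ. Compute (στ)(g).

g

First apply σ: σ(g) = i, then τ(i) = g. Thus (στ)(g) = g.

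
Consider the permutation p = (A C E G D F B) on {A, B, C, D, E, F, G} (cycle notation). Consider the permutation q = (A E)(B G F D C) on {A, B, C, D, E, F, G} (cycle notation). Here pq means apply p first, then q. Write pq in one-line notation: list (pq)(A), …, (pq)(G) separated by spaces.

B E A D F G C

Chase each element through p then q: A → C → B; B → A → E; C → E → A; D → F → D; E → G → F; F → B → G; G → D → C.
Collecting the images, pq = [B E A D F G C].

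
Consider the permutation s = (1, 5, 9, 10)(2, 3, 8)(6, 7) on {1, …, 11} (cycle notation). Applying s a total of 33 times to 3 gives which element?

3 lies in the 3-cycle (2, 3, 8).
Powers repeat with period 3 on this cycle, and 33 mod 3 = 0, so s^33(3) = s^0(3).
So s^33(3) = 3.

3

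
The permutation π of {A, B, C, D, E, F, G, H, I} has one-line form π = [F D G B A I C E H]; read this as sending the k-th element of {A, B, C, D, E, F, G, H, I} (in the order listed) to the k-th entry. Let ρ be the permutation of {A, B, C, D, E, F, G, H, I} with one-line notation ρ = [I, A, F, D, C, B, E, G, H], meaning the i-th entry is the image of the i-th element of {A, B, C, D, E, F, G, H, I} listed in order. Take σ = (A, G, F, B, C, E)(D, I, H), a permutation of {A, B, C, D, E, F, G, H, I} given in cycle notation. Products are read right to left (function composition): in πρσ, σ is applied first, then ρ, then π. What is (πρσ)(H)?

Apply the permutations in order: σ(H) = D, then ρ(D) = D, then π(D) = B. So (πρσ)(H) = B.

B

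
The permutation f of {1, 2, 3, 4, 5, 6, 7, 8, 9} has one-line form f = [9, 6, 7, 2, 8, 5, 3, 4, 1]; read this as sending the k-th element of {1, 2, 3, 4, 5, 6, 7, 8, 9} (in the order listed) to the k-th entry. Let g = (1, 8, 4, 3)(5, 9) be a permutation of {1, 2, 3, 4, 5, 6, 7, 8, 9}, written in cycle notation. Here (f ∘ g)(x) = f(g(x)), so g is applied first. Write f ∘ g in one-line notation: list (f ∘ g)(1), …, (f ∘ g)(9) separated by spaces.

(f ∘ g)(x) = f(g(x)). Computing each image: f(g(1)) = f(8) = 4, f(g(2)) = f(2) = 6, f(g(3)) = f(1) = 9, f(g(4)) = f(3) = 7, f(g(5)) = f(9) = 1, f(g(6)) = f(6) = 5, f(g(7)) = f(7) = 3, f(g(8)) = f(4) = 2, f(g(9)) = f(5) = 8.
Hence f ∘ g = [4 6 9 7 1 5 3 2 8].

4 6 9 7 1 5 3 2 8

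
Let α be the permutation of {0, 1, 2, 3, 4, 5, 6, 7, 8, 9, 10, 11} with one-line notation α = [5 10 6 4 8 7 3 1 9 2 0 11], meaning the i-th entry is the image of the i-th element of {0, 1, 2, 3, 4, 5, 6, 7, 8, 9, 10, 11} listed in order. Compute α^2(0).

Tracing 0 → 5 → … returns to 0 after 5 steps, so 0 lies in a 5-cycle (0, 5, 7, 1, 10).
Advancing 2 steps from 0: 0 → 5 → 7.

7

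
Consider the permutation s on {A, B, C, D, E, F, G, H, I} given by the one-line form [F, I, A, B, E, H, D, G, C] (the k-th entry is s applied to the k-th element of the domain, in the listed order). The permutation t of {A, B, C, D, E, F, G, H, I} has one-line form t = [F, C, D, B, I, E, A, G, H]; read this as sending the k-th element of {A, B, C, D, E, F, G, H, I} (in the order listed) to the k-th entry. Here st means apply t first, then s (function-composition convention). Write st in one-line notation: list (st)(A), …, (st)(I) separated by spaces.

(st)(x) = s(t(x)). Computing each image: s(t(A)) = s(F) = H, s(t(B)) = s(C) = A, s(t(C)) = s(D) = B, s(t(D)) = s(B) = I, s(t(E)) = s(I) = C, s(t(F)) = s(E) = E, s(t(G)) = s(A) = F, s(t(H)) = s(G) = D, s(t(I)) = s(H) = G.
Hence st = [H A B I C E F D G].

H A B I C E F D G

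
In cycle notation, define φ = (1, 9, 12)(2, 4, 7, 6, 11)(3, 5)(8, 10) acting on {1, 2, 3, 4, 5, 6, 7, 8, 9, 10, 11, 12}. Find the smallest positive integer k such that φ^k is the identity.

30

The cycle type of φ is (5, 3, 2, 2).
Since disjoint cycles commute, ord(φ) = lcm(5, 3, 2, 2) = 30.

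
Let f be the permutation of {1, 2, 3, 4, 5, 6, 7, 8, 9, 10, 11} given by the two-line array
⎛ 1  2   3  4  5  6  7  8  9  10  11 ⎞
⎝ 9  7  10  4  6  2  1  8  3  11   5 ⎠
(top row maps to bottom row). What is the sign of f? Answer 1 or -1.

In disjoint-cycle form the cycle lengths are 9, 1, 1.
A cycle of length ℓ contributes ℓ−1 transpositions, so f is a product of 8 transpositions — even.

1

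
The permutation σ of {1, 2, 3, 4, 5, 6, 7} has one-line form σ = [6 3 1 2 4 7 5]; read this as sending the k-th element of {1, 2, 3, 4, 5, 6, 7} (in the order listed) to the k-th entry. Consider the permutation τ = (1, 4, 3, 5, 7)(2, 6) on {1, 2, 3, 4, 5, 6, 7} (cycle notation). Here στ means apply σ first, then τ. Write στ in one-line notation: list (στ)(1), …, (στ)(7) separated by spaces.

2 5 4 6 3 1 7

Chase each element through σ then τ: 1 → 6 → 2; 2 → 3 → 5; 3 → 1 → 4; 4 → 2 → 6; 5 → 4 → 3; 6 → 7 → 1; 7 → 5 → 7.
Collecting the images, στ = [2 5 4 6 3 1 7].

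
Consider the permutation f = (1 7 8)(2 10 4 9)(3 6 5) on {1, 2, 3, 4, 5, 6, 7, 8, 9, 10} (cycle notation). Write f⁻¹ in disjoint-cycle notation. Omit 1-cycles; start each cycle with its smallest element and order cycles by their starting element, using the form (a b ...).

The inverse reverses each cycle.
After reversing and putting each cycle's least element first, f⁻¹ = (1 8 7)(2 9 4 10)(3 5 6).

(1 8 7)(2 9 4 10)(3 5 6)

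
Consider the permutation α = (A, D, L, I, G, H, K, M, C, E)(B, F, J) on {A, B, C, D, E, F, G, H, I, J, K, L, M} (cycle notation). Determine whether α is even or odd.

The cycle lengths are 10, 3.
A cycle is odd iff its length is even; α has 1 even-length cycle, so sgn(α) = (−1)^1 and α is odd.

odd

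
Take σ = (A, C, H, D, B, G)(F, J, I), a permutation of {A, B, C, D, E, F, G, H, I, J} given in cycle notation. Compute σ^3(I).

I lies in the 3-cycle (F, J, I).
Since the cycle has length 3, σ^3 acts on it the same as σ^0 (3 mod 3 = 0).
So σ^3(I) = I.

I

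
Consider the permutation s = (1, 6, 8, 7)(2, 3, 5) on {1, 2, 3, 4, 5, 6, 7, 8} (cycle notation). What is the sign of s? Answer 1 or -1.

-1

The cycle lengths are 4, 3, 1.
A cycle of length ℓ contributes ℓ−1 transpositions, so s is a product of 3 + 2 = 5 transpositions — odd.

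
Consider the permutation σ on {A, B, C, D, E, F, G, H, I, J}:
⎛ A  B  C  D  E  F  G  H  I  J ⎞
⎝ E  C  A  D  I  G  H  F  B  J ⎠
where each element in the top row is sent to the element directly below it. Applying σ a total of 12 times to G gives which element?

G

Tracing G → H → … returns to G after 3 steps, so G lies in a 3-cycle (F, G, H).
Since the cycle has length 3, σ^12 acts on it the same as σ^0 (12 mod 3 = 0).
So σ^12(G) = G.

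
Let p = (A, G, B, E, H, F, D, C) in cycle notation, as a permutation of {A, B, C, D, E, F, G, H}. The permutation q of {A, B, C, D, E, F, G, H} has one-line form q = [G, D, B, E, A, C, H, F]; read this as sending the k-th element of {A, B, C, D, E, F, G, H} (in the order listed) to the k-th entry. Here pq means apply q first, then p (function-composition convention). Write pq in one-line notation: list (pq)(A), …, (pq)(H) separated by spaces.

(pq)(x) = p(q(x)). Computing each image: p(q(A)) = p(G) = B, p(q(B)) = p(D) = C, p(q(C)) = p(B) = E, p(q(D)) = p(E) = H, p(q(E)) = p(A) = G, p(q(F)) = p(C) = A, p(q(G)) = p(H) = F, p(q(H)) = p(F) = D.
Hence pq = [B C E H G A F D].

B C E H G A F D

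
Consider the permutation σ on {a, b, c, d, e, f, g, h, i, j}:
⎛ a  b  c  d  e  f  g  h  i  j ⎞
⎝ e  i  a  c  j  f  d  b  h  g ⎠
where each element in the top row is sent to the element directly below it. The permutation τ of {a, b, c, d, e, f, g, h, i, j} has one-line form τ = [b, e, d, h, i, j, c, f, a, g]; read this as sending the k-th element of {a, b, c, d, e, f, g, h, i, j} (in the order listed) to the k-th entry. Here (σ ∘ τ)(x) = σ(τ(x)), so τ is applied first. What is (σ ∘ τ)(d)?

First apply τ: τ(d) = h, then σ(h) = b. Thus (σ ∘ τ)(d) = b.

b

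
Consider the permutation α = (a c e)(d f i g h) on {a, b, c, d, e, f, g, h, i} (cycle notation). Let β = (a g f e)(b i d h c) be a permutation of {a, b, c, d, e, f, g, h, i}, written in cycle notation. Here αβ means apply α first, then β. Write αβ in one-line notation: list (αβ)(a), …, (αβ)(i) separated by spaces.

b i a e g d c h f

Chase each element through α then β: a → c → b; b → b → i; c → e → a; d → f → e; e → a → g; f → i → d; g → h → c; h → d → h; i → g → f.
Collecting the images, αβ = [b i a e g d c h f].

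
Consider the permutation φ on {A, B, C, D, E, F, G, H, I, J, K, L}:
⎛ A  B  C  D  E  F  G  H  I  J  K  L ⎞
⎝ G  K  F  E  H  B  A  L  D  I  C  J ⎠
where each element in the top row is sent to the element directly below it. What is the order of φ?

Decomposing into disjoint cycles gives cycle lengths 6, 4, 2.
The order is lcm(6, 4, 2) = 12.

12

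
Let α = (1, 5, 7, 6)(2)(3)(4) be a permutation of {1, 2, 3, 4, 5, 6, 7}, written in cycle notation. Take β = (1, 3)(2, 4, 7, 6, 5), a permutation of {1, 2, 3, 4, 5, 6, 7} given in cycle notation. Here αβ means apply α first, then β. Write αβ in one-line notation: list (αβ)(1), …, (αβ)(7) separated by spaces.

(αβ)(x) = β(α(x)). Computing each image: β(α(1)) = β(5) = 2, β(α(2)) = β(2) = 4, β(α(3)) = β(3) = 1, β(α(4)) = β(4) = 7, β(α(5)) = β(7) = 6, β(α(6)) = β(1) = 3, β(α(7)) = β(6) = 5.
Hence αβ = [2 4 1 7 6 3 5].

2 4 1 7 6 3 5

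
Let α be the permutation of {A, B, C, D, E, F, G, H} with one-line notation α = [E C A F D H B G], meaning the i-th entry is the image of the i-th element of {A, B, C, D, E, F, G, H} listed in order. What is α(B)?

C

B is element number 2 of the domain, and entry number 2 of the one-line form is C, so α(B) = C.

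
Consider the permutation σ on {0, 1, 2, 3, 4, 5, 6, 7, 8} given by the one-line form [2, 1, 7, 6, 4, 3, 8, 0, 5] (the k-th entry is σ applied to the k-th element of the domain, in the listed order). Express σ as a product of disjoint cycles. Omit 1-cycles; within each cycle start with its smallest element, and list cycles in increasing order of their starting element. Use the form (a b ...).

(0 2 7)(3 6 8 5)

Start at 0 and follow images: 0 → 2 → 7 → 0, giving the cycle (0 2 7).
Continuing from each remaining unvisited element yields (0 2 7)(3 6 8 5).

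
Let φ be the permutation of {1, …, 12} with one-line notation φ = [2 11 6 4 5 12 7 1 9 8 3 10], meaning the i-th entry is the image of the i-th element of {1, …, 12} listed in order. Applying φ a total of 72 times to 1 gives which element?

1

Tracing 1 → 2 → … returns to 1 after 8 steps, so 1 lies in an 8-cycle (1, 2, 11, 3, 6, 12, 10, 8).
Since the cycle has length 8, φ^72 acts on it the same as φ^0 (72 mod 8 = 0).
So φ^72(1) = 1.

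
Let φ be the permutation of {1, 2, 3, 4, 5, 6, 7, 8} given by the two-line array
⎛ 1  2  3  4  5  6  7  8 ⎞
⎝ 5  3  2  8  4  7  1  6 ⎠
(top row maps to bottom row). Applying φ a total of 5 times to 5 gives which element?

1

Tracing 5 → 4 → … returns to 5 after 6 steps, so 5 lies in a 6-cycle (1 5 4 8 6 7).
Stepping 5 places around the cycle: 5 → 4 → 8 → 6 → 7 → 1.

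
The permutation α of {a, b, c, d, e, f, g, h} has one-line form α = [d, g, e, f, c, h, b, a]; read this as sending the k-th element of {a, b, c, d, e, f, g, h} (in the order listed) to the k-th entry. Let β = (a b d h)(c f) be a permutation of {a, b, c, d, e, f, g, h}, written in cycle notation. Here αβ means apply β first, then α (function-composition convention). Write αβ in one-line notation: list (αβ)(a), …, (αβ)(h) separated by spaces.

(αβ)(x) = α(β(x)). Computing each image: α(β(a)) = α(b) = g, α(β(b)) = α(d) = f, α(β(c)) = α(f) = h, α(β(d)) = α(h) = a, α(β(e)) = α(e) = c, α(β(f)) = α(c) = e, α(β(g)) = α(g) = b, α(β(h)) = α(a) = d.
Hence αβ = [g f h a c e b d].

g f h a c e b d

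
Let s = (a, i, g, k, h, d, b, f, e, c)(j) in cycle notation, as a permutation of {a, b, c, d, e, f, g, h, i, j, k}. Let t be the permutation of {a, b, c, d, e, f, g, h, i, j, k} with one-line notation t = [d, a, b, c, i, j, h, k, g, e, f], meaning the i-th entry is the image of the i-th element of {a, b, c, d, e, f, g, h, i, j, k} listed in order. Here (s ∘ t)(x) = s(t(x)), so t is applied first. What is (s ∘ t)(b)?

i

t(b) = a, then s(a) = i; composing gives (s ∘ t)(b) = i.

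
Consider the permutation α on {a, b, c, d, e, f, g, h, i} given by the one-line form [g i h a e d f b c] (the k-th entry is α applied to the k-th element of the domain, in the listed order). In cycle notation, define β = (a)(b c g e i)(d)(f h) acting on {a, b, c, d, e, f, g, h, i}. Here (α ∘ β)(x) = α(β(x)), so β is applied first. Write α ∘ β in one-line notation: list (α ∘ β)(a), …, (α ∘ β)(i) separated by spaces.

(α ∘ β)(x) = α(β(x)). Computing each image: α(β(a)) = α(a) = g, α(β(b)) = α(c) = h, α(β(c)) = α(g) = f, α(β(d)) = α(d) = a, α(β(e)) = α(i) = c, α(β(f)) = α(h) = b, α(β(g)) = α(e) = e, α(β(h)) = α(f) = d, α(β(i)) = α(b) = i.
Hence α ∘ β = [g h f a c b e d i].

g h f a c b e d i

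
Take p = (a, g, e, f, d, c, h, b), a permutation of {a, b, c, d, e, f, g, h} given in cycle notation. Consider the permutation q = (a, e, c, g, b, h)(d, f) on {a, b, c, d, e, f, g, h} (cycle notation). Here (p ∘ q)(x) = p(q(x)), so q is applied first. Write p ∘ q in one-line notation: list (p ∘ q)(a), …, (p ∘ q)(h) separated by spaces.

f b e d h c a g

(p ∘ q)(x) = p(q(x)). Computing each image: p(q(a)) = p(e) = f, p(q(b)) = p(h) = b, p(q(c)) = p(g) = e, p(q(d)) = p(f) = d, p(q(e)) = p(c) = h, p(q(f)) = p(d) = c, p(q(g)) = p(b) = a, p(q(h)) = p(a) = g.
Hence p ∘ q = [f b e d h c a g].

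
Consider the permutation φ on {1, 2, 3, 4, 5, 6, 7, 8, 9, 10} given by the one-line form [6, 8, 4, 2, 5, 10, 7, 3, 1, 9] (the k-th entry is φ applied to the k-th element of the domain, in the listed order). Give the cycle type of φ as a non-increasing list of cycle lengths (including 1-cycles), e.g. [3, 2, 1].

The disjoint cycles are (1, 6, 10, 9)(2, 8, 3, 4)(5)(7), with lengths 4, 4, 1, 1 in non-increasing order.

[4, 4, 1, 1]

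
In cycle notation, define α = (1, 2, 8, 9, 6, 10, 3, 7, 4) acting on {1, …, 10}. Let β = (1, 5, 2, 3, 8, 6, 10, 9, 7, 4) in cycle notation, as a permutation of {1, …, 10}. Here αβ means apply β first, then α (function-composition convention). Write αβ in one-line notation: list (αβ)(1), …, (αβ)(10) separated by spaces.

For each element, apply β then α: 1 → 5 → 5; 2 → 3 → 7; 3 → 8 → 9; 4 → 1 → 2; 5 → 2 → 8; 6 → 10 → 3; 7 → 4 → 1; 8 → 6 → 10; 9 → 7 → 4; 10 → 9 → 6.
Collecting the images, αβ = [5 7 9 2 8 3 1 10 4 6].

5 7 9 2 8 3 1 10 4 6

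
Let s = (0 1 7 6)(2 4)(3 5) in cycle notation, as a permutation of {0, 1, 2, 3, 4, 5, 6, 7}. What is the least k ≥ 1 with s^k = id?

4

The disjoint cycles have lengths 4, 2, 2.
Since disjoint cycles commute, ord(s) = lcm(4, 2, 2) = 4.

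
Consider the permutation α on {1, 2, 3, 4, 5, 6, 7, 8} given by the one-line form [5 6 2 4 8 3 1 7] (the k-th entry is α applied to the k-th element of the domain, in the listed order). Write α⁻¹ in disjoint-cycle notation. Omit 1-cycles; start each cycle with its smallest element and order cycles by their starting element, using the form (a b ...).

(1 7 8 5)(2 3 6)

The cycle decomposition of α is (1 5 8 7)(2 6 3).
The inverse reverses every cycle; in canonical form, α⁻¹ = (1 7 8 5)(2 3 6).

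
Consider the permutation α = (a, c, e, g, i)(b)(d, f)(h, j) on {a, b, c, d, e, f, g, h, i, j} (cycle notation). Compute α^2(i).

c

i lies in the 5-cycle (a, c, e, g, i).
Stepping 2 places around the cycle: i → a → c.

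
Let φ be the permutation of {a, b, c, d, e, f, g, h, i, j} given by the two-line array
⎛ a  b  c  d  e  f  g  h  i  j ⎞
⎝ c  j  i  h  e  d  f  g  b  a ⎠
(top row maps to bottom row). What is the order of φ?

Writing φ as disjoint cycles, the cycle lengths are 5, 4, 1.
The order of φ is the least common multiple of its cycle lengths: lcm(5, 4) = 20.

20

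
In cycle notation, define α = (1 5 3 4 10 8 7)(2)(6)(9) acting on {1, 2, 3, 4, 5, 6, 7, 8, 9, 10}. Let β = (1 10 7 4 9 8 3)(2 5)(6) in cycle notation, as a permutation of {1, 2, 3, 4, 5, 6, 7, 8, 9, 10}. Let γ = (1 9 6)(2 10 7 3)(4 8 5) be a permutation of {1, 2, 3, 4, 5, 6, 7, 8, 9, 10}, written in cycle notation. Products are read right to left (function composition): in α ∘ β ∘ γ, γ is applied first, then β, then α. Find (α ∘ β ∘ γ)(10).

10

(α ∘ β ∘ γ)(10) = α(β(γ(10))). γ(10) = 7, then β(7) = 4, then α(4) = 10, so the result is 10.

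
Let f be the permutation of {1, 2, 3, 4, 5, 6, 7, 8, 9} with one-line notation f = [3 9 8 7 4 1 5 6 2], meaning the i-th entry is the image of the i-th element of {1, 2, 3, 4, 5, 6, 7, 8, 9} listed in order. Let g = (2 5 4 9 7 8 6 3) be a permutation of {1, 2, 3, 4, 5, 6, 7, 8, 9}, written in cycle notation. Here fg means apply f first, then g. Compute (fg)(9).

5

f(9) = 2, then g(2) = 5; composing gives (fg)(9) = 5.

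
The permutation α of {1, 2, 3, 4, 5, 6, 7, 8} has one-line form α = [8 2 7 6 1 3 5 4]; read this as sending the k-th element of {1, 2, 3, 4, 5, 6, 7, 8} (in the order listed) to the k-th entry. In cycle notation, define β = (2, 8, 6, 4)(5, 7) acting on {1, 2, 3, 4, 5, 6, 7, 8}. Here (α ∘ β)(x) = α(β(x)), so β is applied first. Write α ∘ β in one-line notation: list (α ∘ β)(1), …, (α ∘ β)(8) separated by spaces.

(α ∘ β)(x) = α(β(x)). Computing each image: α(β(1)) = α(1) = 8, α(β(2)) = α(8) = 4, α(β(3)) = α(3) = 7, α(β(4)) = α(2) = 2, α(β(5)) = α(7) = 5, α(β(6)) = α(4) = 6, α(β(7)) = α(5) = 1, α(β(8)) = α(6) = 3.
Hence α ∘ β = [8 4 7 2 5 6 1 3].

8 4 7 2 5 6 1 3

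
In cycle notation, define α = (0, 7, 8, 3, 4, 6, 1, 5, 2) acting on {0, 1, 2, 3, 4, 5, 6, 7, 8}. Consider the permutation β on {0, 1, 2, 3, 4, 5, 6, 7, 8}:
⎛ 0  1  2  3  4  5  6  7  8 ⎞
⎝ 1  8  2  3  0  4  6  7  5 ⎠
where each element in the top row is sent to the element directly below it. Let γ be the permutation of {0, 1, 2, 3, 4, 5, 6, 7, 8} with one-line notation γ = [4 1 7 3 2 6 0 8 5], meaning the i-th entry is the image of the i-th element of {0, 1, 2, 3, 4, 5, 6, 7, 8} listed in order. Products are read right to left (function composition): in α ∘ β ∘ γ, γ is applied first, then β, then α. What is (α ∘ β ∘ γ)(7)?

Chase 7: γ(7) = 8; β(8) = 5; α(5) = 2. Hence (α ∘ β ∘ γ)(7) = 2.

2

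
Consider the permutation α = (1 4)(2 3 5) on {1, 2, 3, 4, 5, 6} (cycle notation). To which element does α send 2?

3

2 appears in (2 3 5); the next entry (wrapping around) is 3.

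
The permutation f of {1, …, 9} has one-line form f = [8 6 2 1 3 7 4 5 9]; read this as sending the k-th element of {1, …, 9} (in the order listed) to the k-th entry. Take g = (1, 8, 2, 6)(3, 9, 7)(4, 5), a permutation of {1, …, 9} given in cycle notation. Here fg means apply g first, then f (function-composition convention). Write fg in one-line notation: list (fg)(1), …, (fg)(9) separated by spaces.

Chase each element through g then f: 1 → 8 → 5; 2 → 6 → 7; 3 → 9 → 9; 4 → 5 → 3; 5 → 4 → 1; 6 → 1 → 8; 7 → 3 → 2; 8 → 2 → 6; 9 → 7 → 4.
Collecting the images, fg = [5 7 9 3 1 8 2 6 4].

5 7 9 3 1 8 2 6 4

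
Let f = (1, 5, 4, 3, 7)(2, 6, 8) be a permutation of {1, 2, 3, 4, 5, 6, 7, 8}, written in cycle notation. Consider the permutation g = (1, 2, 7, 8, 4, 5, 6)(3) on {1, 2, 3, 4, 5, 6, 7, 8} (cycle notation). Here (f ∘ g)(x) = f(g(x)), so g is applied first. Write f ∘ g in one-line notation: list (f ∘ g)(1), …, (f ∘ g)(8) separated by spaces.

6 1 7 4 8 5 2 3

(f ∘ g)(x) = f(g(x)). Computing each image: f(g(1)) = f(2) = 6, f(g(2)) = f(7) = 1, f(g(3)) = f(3) = 7, f(g(4)) = f(5) = 4, f(g(5)) = f(6) = 8, f(g(6)) = f(1) = 5, f(g(7)) = f(8) = 2, f(g(8)) = f(4) = 3.
Hence f ∘ g = [6 1 7 4 8 5 2 3].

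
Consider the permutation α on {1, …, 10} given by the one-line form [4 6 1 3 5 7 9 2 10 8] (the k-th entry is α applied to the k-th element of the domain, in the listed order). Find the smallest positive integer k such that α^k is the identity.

6

Decomposing into disjoint cycles gives cycle lengths 6, 3, 1.
Since disjoint cycles commute, ord(α) = lcm(6, 3) = 6.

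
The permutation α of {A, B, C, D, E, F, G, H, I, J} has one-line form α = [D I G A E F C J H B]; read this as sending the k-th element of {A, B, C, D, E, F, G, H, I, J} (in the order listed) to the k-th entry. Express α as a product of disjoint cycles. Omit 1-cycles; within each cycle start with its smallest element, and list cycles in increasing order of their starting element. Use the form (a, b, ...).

Iterating α from A gives A → D → A; that is the 2-cycle (A, D).
Continuing from each remaining unvisited element yields (A, D)(B, I, H, J)(C, G).

(A, D)(B, I, H, J)(C, G)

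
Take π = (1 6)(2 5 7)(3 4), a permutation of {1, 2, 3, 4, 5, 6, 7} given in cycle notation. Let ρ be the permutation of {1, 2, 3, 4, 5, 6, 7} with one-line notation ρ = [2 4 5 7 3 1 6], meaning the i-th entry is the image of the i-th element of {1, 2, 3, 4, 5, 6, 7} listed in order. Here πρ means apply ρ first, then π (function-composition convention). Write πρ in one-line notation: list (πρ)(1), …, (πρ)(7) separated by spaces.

5 3 7 2 4 6 1

(πρ)(x) = π(ρ(x)). Computing each image: π(ρ(1)) = π(2) = 5, π(ρ(2)) = π(4) = 3, π(ρ(3)) = π(5) = 7, π(ρ(4)) = π(7) = 2, π(ρ(5)) = π(3) = 4, π(ρ(6)) = π(1) = 6, π(ρ(7)) = π(6) = 1.
Hence πρ = [5 3 7 2 4 6 1].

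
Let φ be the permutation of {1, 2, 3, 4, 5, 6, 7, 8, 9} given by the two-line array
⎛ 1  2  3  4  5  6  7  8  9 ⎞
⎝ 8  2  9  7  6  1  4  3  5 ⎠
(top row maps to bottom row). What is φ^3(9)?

1

Tracing 9 → 5 → … returns to 9 after 6 steps, so 9 lies in a 6-cycle (1 8 3 9 5 6).
Advancing 3 steps from 9: 9 → 5 → 6 → 1.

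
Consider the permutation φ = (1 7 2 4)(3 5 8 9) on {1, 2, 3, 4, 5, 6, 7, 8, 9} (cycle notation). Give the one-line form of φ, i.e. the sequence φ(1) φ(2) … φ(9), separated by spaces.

Reading each image from the cycles: 1↦7, 2↦4, 3↦5, 4↦1, 5↦8, 6↦6, 7↦2, 8↦9, 9↦3.
So the one-line form is 7 4 5 1 8 6 2 9 3.

7 4 5 1 8 6 2 9 3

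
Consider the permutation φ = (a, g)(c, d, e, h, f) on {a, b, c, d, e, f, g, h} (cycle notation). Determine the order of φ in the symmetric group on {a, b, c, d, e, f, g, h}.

The disjoint cycles have lengths 5, 2, 1.
The order of φ is the least common multiple of its cycle lengths: lcm(5, 2) = 10.

10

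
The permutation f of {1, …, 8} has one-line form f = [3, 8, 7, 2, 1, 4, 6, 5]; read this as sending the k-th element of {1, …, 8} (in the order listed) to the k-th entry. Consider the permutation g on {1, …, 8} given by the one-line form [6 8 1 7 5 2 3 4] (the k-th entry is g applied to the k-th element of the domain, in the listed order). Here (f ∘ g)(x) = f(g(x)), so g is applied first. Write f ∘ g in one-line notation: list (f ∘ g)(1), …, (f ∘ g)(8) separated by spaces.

4 5 3 6 1 8 7 2

Chase each element through g then f: 1 → 6 → 4; 2 → 8 → 5; 3 → 1 → 3; 4 → 7 → 6; 5 → 5 → 1; 6 → 2 → 8; 7 → 3 → 7; 8 → 4 → 2.
So f ∘ g in one-line form is 4 5 3 6 1 8 7 2.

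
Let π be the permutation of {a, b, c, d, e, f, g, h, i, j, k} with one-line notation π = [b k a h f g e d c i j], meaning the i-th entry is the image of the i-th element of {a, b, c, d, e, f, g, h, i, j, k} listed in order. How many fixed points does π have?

No element satisfies π(x) = x, so there are 0 fixed points.

0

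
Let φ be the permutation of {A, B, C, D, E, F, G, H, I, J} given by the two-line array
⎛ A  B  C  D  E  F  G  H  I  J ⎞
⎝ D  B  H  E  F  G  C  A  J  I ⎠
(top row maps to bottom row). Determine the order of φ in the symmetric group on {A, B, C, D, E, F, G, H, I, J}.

Writing φ as disjoint cycles, the cycle lengths are 7, 2, 1.
Since disjoint cycles commute, ord(φ) = lcm(7, 2) = 14.

14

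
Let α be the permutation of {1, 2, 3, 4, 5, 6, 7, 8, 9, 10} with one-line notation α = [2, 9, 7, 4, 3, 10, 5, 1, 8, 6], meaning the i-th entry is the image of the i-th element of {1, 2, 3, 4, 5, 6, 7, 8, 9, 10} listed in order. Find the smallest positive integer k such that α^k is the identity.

Decomposing into disjoint cycles gives cycle lengths 4, 3, 2, 1.
The order of α is the least common multiple of its cycle lengths: lcm(4, 3, 2) = 12.

12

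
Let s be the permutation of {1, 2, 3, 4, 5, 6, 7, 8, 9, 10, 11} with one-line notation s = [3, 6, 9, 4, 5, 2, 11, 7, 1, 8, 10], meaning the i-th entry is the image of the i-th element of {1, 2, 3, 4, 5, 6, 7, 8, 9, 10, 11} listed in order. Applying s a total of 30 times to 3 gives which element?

Tracing 3 → 9 → … returns to 3 after 3 steps, so 3 lies in a 3-cycle (1, 3, 9).
On a 3-cycle, s^3 is the identity, so s^30 = s^0 there (30 ≡ 0 mod 3).
So s^30(3) = 3.

3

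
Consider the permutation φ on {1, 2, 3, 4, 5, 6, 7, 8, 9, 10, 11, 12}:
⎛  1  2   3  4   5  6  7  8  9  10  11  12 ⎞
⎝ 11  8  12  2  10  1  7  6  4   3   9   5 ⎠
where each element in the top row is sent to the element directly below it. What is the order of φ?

28

Decomposing into disjoint cycles gives cycle lengths 7, 4, 1.
The order is lcm(7, 4) = 28.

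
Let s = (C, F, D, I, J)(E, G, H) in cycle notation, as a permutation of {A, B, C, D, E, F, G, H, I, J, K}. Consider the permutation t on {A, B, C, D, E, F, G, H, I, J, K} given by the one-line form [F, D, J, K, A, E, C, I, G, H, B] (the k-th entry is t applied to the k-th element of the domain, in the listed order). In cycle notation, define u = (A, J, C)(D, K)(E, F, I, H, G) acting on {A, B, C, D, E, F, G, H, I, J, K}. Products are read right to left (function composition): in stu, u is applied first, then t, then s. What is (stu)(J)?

Chase J: u(J) = C; t(C) = J; s(J) = C. Hence (stu)(J) = C.

C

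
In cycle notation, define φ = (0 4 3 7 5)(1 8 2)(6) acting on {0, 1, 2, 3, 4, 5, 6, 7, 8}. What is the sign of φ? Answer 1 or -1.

1

The cycle lengths are 5, 3, 1.
A cycle of length ℓ contributes ℓ−1 transpositions, so φ is a product of 4 + 2 = 6 transpositions — even.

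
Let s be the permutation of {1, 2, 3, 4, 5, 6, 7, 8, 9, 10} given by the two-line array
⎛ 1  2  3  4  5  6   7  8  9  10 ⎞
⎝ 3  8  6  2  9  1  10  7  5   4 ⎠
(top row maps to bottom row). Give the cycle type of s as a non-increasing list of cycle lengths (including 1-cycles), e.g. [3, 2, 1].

The disjoint cycles are (1 3 6)(2 8 7 10 4)(5 9), with lengths 5, 3, 2 in non-increasing order.

[5, 3, 2]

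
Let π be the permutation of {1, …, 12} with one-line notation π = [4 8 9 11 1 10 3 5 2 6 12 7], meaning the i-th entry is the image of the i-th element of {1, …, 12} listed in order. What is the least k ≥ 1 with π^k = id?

The disjoint-cycle form of π has cycle lengths 10, 2.
The order is lcm(10, 2) = 10.

10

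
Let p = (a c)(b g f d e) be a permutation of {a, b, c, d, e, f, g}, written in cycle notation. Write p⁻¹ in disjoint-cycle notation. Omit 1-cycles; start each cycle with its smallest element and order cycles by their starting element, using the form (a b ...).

(a c)(b e d f g)

The inverse reverses each cycle.
Reversing each cycle of p and rotating so the smallest element leads gives (a c)(b e d f g).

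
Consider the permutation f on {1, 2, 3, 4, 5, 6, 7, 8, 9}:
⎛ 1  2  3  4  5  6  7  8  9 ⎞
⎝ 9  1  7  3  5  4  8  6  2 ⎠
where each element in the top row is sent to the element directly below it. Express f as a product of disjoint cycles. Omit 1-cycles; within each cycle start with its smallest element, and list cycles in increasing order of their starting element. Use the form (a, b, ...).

(1, 9, 2)(3, 7, 8, 6, 4)

From 1: 1 → 9 → 2 → 1, closing the cycle (1, 9, 2).
Continuing from each remaining unvisited element yields (1, 9, 2)(3, 7, 8, 6, 4).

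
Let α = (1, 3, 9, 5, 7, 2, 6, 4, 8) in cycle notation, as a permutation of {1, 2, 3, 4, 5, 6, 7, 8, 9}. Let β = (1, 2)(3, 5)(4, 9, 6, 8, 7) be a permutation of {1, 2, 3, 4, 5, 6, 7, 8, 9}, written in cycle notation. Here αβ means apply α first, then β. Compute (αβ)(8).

α(8) = 1, then β(1) = 2; composing gives (αβ)(8) = 2.

2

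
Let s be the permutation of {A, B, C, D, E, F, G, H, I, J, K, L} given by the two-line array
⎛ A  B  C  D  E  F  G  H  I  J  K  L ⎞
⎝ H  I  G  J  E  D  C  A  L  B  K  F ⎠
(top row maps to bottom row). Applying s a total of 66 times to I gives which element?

Tracing I → L → … returns to I after 6 steps, so I lies in a 6-cycle (B, I, L, F, D, J).
Powers repeat with period 6 on this cycle, and 66 mod 6 = 0, so s^66(I) = s^0(I).
So s^66(I) = I.

I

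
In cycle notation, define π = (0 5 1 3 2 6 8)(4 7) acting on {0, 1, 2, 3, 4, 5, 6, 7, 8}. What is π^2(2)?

2 lies in the 7-cycle (0 5 1 3 2 6 8).
Advancing 2 steps from 2: 2 → 6 → 8.

8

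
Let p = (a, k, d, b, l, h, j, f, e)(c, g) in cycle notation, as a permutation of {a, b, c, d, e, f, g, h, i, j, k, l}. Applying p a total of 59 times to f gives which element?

f lies in the 9-cycle (a, k, d, b, l, h, j, f, e).
Powers repeat with period 9 on this cycle, and 59 mod 9 = 5, so p^59(f) = p^5(f).
Stepping 5 places around the cycle: f → e → a → k → d → b.

b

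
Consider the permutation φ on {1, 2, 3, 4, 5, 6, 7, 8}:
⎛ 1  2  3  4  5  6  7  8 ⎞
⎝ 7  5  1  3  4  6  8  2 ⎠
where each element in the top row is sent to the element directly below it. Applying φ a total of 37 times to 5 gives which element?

3

Tracing 5 → 4 → … returns to 5 after 7 steps, so 5 lies in a 7-cycle (1 7 8 2 5 4 3).
On a 7-cycle, φ^7 is the identity, so φ^37 = φ^2 there (37 ≡ 2 mod 7).
Stepping 2 places around the cycle: 5 → 4 → 3.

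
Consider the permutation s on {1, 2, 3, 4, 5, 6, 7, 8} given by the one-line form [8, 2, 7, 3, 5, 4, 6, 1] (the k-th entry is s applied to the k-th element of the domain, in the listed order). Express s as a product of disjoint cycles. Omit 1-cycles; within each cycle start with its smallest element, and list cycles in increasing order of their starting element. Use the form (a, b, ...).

From 1: 1 → 8 → 1, closing the cycle (1, 8).
Continuing from each remaining unvisited element yields (1, 8)(3, 7, 6, 4).

(1, 8)(3, 7, 6, 4)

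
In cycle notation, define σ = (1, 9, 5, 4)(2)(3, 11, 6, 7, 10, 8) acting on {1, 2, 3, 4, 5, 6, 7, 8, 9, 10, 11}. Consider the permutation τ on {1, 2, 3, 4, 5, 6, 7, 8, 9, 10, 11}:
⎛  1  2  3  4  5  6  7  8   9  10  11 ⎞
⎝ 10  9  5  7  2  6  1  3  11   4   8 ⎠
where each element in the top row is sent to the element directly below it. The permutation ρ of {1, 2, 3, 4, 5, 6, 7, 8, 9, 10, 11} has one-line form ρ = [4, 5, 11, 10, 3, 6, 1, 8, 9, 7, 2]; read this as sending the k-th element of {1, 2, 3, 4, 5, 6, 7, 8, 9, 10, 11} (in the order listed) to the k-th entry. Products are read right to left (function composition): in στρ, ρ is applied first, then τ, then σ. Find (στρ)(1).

10

Apply the permutations in order: ρ(1) = 4, then τ(4) = 7, then σ(7) = 10. So (στρ)(1) = 10.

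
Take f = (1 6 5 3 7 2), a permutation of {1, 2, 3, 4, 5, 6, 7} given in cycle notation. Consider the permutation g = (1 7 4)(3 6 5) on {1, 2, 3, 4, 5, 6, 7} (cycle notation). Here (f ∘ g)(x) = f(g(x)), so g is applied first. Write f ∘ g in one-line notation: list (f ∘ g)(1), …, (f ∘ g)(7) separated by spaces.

2 1 5 6 7 3 4

For each element, apply g then f: 1 → 7 → 2; 2 → 2 → 1; 3 → 6 → 5; 4 → 1 → 6; 5 → 3 → 7; 6 → 5 → 3; 7 → 4 → 4.
So f ∘ g in one-line form is 2 1 5 6 7 3 4.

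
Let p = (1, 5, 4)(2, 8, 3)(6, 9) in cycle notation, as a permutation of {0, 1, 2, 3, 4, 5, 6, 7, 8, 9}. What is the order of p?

The cycle type of p is (3, 3, 2, 1, 1).
The order of p is the least common multiple of its cycle lengths: lcm(3, 3, 2) = 6.

6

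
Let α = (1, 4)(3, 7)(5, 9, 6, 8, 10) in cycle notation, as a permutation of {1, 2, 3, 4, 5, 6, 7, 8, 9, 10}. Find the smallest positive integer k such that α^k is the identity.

The disjoint cycles have lengths 5, 2, 2, 1.
Since disjoint cycles commute, ord(α) = lcm(5, 2, 2) = 10.

10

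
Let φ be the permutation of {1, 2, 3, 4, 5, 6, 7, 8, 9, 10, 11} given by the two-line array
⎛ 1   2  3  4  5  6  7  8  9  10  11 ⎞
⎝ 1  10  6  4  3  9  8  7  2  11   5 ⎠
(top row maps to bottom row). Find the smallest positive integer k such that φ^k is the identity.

14

The disjoint-cycle form of φ has cycle lengths 7, 2, 1, 1.
The order of φ is the least common multiple of its cycle lengths: lcm(7, 2) = 14.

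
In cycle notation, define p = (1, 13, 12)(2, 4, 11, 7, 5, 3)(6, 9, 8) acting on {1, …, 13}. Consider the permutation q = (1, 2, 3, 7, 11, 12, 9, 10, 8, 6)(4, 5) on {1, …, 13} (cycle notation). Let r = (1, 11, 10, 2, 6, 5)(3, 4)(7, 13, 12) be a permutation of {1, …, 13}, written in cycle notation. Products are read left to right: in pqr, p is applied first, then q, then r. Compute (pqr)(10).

Chase 10: p(10) = 10; q(10) = 8; r(8) = 8. Hence (pqr)(10) = 8.

8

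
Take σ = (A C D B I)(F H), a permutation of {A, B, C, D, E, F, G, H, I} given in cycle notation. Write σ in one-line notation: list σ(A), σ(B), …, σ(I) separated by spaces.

Each element maps to the next entry in its cycle (wrapping to the front): A↦C, B↦I, C↦D, D↦B, E↦E, F↦H, G↦G, H↦F, I↦A.
So the one-line form is C I D B E H G F A.

C I D B E H G F A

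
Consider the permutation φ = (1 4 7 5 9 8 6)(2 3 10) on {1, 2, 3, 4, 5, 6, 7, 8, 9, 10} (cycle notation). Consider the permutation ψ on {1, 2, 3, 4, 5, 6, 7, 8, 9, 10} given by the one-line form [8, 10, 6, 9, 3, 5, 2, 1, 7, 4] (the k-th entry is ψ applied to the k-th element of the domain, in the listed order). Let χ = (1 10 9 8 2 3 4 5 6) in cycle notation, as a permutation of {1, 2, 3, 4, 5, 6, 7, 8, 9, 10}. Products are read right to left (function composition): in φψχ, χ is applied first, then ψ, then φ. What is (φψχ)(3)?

8

Chase 3: χ(3) = 4; ψ(4) = 9; φ(9) = 8. Hence (φψχ)(3) = 8.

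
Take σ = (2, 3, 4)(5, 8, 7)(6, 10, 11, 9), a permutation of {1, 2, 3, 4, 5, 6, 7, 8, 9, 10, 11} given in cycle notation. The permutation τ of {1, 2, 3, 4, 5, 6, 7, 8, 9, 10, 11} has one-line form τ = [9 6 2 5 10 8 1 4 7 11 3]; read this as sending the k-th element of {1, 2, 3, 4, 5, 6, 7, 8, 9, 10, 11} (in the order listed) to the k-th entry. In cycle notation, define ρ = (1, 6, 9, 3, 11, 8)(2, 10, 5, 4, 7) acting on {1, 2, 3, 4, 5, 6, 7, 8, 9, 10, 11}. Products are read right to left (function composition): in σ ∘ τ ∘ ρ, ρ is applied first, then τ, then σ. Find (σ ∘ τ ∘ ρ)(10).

11

Chase 10: ρ(10) = 5; τ(5) = 10; σ(10) = 11. Hence (σ ∘ τ ∘ ρ)(10) = 11.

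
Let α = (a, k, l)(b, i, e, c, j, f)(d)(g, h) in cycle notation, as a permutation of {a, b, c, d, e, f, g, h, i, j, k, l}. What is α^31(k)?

l

k lies in the 3-cycle (a, k, l).
On a 3-cycle, α^3 is the identity, so α^31 = α^1 there (31 ≡ 1 mod 3).
Advancing 1 step from k: k → l.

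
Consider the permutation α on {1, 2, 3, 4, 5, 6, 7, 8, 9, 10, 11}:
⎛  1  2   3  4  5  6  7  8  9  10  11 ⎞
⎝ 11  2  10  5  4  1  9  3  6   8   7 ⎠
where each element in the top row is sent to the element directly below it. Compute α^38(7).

Tracing 7 → 9 → … returns to 7 after 5 steps, so 7 lies in a 5-cycle (1, 11, 7, 9, 6).
On a 5-cycle, α^5 is the identity, so α^38 = α^3 there (38 ≡ 3 mod 5).
Advancing 3 steps from 7: 7 → 9 → 6 → 1.

1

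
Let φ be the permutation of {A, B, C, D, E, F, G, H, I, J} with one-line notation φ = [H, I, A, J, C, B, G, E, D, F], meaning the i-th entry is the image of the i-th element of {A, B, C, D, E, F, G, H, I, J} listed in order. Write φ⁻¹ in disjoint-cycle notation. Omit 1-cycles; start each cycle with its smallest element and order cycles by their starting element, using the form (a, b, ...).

First write φ in disjoint cycles: (A, H, E, C)(B, I, D, J, F).
The inverse reverses every cycle; in canonical form, φ⁻¹ = (A, C, E, H)(B, F, J, D, I).

(A, C, E, H)(B, F, J, D, I)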